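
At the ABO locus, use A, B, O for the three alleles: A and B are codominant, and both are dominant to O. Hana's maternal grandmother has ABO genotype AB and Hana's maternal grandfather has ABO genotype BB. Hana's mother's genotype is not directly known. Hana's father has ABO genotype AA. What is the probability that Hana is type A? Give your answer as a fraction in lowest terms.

Hana's mother's ABO genotype from AB × BB: 1/2 AB, 1/2 BB.
Crossing each possibility with the father AA and summing P(type A): 1/2·1/2 + 1/2·0 = 1/4.

1/4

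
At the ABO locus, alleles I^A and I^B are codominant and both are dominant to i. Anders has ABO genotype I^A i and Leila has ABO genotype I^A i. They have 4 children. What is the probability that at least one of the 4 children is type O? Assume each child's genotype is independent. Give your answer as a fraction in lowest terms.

ABO cross I^A i × I^A i → 1/4 O, 3/4 A.
So P(type O) = 1/4 per child.
P(none) = (3/4)^4 = 81/256; P(at least one) = 1 − 81/256 = 175/256.

175/256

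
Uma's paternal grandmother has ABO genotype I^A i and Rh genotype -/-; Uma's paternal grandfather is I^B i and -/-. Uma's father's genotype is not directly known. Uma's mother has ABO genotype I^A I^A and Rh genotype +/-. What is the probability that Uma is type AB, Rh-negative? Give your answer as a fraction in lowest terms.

1/8

Uma's father's ABO genotype from I^A i × I^B i: 1/4 I^A I^B, 1/4 I^A i, 1/4 I^B i, 1/4 i i.
Crossing each possibility with the mother I^A I^A and summing P(type AB): 1/4·1/2 + 1/4·0 + 1/4·1/2 + 1/4·0 = 1/4.
Similarly for Rh via the father's Rh distribution: P(Rh-) = 1/2.
Independent loci: 1/4 × 1/2 = 1/8.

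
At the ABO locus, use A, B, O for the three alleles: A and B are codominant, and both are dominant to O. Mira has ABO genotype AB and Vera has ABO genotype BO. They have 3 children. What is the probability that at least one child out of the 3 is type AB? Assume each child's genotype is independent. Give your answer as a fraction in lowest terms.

ABO cross AB × BO → 1/4 A, 1/2 B, 1/4 AB.
So P(type AB) = 1/4 per child.
P(none) = (3/4)^3 = 27/64; P(at least one) = 1 − 27/64 = 37/64.

37/64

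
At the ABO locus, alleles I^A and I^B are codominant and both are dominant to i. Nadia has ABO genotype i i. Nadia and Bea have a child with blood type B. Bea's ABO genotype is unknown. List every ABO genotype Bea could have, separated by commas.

For each candidate genotype of Bea, check whether crossing it with i i can produce every observed child phenotype.
  I^A I^A → possible child types {A} ✗
  I^A I^B → possible child types {A, B} ✓
  I^A i → possible child types {O, A} ✗
  I^B I^B → possible child types {B} ✓
  I^B i → possible child types {O, B} ✓
  i i → possible child types {O} ✗

I^A I^B, I^B I^B, I^B i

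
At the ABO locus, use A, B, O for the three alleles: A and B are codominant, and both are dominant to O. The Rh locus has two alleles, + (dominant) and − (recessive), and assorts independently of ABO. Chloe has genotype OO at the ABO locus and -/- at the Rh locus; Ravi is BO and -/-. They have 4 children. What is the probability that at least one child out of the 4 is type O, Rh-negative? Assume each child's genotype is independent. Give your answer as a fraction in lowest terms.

ABO cross OO × BO → 1/2 O, 1/2 B.
Rh cross -/- × -/- → 1 Rh-; so P(type O, Rh-negative) = 1/2 × 1 = 1/2 per child.
P(none) = (1/2)^4 = 1/16; P(at least one) = 1 − 1/16 = 15/16.

15/16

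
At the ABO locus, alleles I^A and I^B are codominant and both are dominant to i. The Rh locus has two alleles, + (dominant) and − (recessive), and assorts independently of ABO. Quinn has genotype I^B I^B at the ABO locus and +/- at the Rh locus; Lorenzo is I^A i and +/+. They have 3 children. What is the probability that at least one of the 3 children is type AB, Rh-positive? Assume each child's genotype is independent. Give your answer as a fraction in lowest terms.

ABO cross I^B I^B × I^A i → 1/2 B, 1/2 AB.
Rh cross +/- × +/+ → 1 Rh+; so P(type AB, Rh-positive) = 1/2 × 1 = 1/2 per child.
P(none) = (1/2)^3 = 1/8; P(at least one) = 1 − 1/8 = 7/8.

7/8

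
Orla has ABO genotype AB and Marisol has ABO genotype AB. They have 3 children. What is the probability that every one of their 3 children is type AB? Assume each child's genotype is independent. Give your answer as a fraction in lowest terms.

ABO cross AB × AB → 1/4 A, 1/4 B, 1/2 AB.
So P(type AB) = 1/2 per child.
All 3 independent: (1/2)^3 = 1/8.

1/8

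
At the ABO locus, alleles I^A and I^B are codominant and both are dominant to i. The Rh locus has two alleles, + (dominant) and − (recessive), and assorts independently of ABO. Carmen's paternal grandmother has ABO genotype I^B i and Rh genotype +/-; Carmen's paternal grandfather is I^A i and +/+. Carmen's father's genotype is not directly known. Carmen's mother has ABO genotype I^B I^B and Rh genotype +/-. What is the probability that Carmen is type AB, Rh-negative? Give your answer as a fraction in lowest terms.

1/32

Carmen's father's ABO genotype from I^B i × I^A i: 1/4 I^A I^B, 1/4 I^A i, 1/4 I^B i, 1/4 i i.
Crossing each possibility with the mother I^B I^B and summing P(type AB): 1/4·1/2 + 1/4·1/2 + 1/4·0 + 1/4·0 = 1/4.
Similarly for Rh via the father's Rh distribution: P(Rh-) = 1/8.
Independent loci: 1/4 × 1/8 = 1/32.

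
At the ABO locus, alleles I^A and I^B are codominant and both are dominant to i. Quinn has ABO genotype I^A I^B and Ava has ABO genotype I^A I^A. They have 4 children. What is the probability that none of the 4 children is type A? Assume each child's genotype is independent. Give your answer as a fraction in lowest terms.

1/16

ABO cross I^A I^B × I^A I^A → 1/2 A, 1/2 AB.
So P(type A) = 1/2 per child.
P(not type A) = 1/2 for one child; (1/2)^4 = 1/16.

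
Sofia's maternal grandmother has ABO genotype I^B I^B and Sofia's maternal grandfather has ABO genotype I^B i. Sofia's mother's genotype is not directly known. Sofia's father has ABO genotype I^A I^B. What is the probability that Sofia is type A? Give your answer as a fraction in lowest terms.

Sofia's mother's ABO genotype from I^B I^B × I^B i: 1/2 I^B I^B, 1/2 I^B i.
Crossing each possibility with the father I^A I^B and summing P(type A): 1/2·0 + 1/2·1/4 = 1/8.

1/8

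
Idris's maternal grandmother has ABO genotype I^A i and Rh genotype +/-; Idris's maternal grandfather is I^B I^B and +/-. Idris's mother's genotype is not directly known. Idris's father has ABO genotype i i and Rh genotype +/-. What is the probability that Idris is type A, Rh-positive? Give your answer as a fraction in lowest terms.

Idris's mother's ABO genotype from I^A i × I^B I^B: 1/2 I^A I^B, 1/2 I^B i.
Crossing each possibility with the father i i and summing P(type A): 1/2·1/2 + 1/2·0 = 1/4.
Similarly for Rh via the mother's Rh distribution: P(Rh+) = 3/4.
Independent loci: 1/4 × 3/4 = 3/16.

3/16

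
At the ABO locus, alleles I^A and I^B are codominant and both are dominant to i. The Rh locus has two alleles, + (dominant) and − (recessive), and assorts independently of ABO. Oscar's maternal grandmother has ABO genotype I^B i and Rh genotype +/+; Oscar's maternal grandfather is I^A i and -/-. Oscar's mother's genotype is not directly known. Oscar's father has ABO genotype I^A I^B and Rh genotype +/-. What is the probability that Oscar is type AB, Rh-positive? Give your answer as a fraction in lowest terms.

Oscar's mother's ABO genotype from I^B i × I^A i: 1/4 I^A I^B, 1/4 I^A i, 1/4 I^B i, 1/4 i i.
Crossing each possibility with the father I^A I^B and summing P(type AB): 1/4·1/2 + 1/4·1/4 + 1/4·1/4 + 1/4·0 = 1/4.
Similarly for Rh via the mother's Rh distribution: P(Rh+) = 3/4.
Independent loci: 1/4 × 3/4 = 3/16.

3/16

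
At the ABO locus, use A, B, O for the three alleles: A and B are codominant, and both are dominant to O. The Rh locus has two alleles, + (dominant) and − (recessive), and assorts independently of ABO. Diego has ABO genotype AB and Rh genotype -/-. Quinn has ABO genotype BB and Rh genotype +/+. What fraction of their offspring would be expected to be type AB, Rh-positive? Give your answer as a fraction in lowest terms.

1/2

ABO cross AB × BB → offspring phenotypes: 1/2 B, 1/2 AB.
Rh cross -/- × +/+ → 1 Rh+.
Independent loci: P(type AB, Rh-positive) = 1/2 × 1 = 1/2.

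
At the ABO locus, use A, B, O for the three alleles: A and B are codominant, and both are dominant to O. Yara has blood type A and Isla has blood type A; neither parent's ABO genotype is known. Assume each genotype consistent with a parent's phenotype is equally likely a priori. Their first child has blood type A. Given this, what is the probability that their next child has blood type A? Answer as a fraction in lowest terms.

19/20

Possible genotypes: Yara ∈ {AA, AO}; Isla ∈ {AA, AO}.
Weight each parental genotype pair by prior × P(type-A child):
  AA × AA: posterior weight 4/15; P(next child type A) = 1.
  AA × AO: posterior weight 4/15; P(next child type A) = 1.
  AO × AA: posterior weight 4/15; P(next child type A) = 1.
  AO × AO: posterior weight 1/5; P(next child type A) = 3/4.
Weighted sum = 19/20.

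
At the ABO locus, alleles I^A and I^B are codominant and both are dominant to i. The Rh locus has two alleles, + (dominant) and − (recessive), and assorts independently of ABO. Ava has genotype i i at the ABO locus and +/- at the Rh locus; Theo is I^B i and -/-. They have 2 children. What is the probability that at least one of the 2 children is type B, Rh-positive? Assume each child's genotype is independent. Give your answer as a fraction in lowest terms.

7/16

ABO cross i i × I^B i → 1/2 O, 1/2 B.
Rh cross +/- × -/- → 1/2 Rh+, 1/2 Rh-; so P(type B, Rh-positive) = 1/2 × 1/2 = 1/4 per child.
P(none) = (3/4)^2 = 9/16; P(at least one) = 1 − 9/16 = 7/16.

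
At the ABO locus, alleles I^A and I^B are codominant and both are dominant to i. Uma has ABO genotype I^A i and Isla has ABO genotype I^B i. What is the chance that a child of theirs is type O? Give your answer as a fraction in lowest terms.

ABO cross I^A i × I^B i → offspring phenotypes: 1/4 O, 1/4 A, 1/4 B, 1/4 AB.
So P(type O) = 1/4.

1/4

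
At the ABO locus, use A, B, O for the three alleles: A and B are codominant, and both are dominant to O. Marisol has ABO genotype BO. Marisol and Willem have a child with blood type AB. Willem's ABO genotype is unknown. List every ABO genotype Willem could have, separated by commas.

For each candidate genotype of Willem, check whether crossing it with BO can produce every observed child phenotype.
  AA → possible child types {A, AB} ✓
  AB → possible child types {A, B, AB} ✓
  AO → possible child types {O, A, B, AB} ✓
  BB → possible child types {B} ✗
  BO → possible child types {O, B} ✗
  OO → possible child types {O, B} ✗

AA, AB, AO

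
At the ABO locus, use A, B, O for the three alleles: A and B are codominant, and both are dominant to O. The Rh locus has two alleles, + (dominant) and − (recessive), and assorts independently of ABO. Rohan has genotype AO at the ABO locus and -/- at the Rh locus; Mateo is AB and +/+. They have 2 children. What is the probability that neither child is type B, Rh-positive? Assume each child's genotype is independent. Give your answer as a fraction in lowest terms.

ABO cross AO × AB → 1/2 A, 1/4 B, 1/4 AB.
Rh cross -/- × +/+ → 1 Rh+; so P(type B, Rh-positive) = 1/4 × 1 = 1/4 per child.
P(not type B, Rh-positive) = 3/4 for one child; (3/4)^2 = 9/16.

9/16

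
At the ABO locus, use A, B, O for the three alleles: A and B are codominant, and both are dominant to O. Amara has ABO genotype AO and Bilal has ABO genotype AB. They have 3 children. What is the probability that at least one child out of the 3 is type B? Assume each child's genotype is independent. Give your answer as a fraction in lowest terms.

ABO cross AO × AB → 1/2 A, 1/4 B, 1/4 AB.
So P(type B) = 1/4 per child.
P(none) = (3/4)^3 = 27/64; P(at least one) = 1 − 27/64 = 37/64.

37/64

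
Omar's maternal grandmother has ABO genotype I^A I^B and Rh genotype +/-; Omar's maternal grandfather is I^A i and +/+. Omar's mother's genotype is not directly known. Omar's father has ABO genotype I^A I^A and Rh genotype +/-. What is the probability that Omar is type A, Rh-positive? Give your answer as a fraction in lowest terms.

21/32

Omar's mother's ABO genotype from I^A I^B × I^A i: 1/4 I^A I^A, 1/4 I^A I^B, 1/4 I^A i, 1/4 I^B i.
Crossing each possibility with the father I^A I^A and summing P(type A): 1/4·1 + 1/4·1/2 + 1/4·1 + 1/4·1/2 = 3/4.
Similarly for Rh via the mother's Rh distribution: P(Rh+) = 7/8.
Independent loci: 3/4 × 7/8 = 21/32.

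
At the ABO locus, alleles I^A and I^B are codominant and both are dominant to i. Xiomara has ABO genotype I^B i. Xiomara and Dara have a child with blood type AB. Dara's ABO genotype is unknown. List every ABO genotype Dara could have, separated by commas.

For each candidate genotype of Dara, check whether crossing it with I^B i can produce every observed child phenotype.
  I^A I^A → possible child types {A, AB} ✓
  I^A I^B → possible child types {A, B, AB} ✓
  I^A i → possible child types {O, A, B, AB} ✓
  I^B I^B → possible child types {B} ✗
  I^B i → possible child types {O, B} ✗
  i i → possible child types {O, B} ✗

I^A I^A, I^A I^B, I^A i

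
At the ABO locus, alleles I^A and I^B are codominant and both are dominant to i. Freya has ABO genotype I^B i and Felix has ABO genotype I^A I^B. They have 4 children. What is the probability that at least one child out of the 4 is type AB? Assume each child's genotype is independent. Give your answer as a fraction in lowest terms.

ABO cross I^B i × I^A I^B → 1/4 A, 1/2 B, 1/4 AB.
So P(type AB) = 1/4 per child.
P(none) = (3/4)^4 = 81/256; P(at least one) = 1 − 81/256 = 175/256.

175/256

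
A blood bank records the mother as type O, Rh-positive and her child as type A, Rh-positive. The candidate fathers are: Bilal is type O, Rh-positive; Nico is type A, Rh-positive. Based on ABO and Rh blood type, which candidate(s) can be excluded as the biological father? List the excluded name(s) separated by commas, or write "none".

Bilal

A candidate is excluded only if no genotype consistent with his phenotype could produce a type A, Rh-positive child with a type O, Rh-positive mother.
Bilal (type O, Rh+): no genotype consistent with that phenotype can produce a type-A Rh+ child with a type-O mother.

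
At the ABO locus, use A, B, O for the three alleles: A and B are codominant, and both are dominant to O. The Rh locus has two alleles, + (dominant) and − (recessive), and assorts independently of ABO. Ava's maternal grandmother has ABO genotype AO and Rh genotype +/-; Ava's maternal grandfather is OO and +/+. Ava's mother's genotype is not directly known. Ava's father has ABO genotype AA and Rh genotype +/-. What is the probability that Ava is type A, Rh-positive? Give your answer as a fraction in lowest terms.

Ava's mother's ABO genotype from AO × OO: 1/2 AO, 1/2 OO.
Crossing each possibility with the father AA and summing P(type A): 1/2·1 + 1/2·1 = 1.
Similarly for Rh via the mother's Rh distribution: P(Rh+) = 7/8.
Independent loci: 1 × 7/8 = 7/8.

7/8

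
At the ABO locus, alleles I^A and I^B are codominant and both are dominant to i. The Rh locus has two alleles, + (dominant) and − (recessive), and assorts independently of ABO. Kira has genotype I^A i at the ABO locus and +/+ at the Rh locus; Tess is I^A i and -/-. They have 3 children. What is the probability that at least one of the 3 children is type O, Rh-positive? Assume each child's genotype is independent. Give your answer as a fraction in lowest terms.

ABO cross I^A i × I^A i → 1/4 O, 3/4 A.
Rh cross +/+ × -/- → 1 Rh+; so P(type O, Rh-positive) = 1/4 × 1 = 1/4 per child.
P(none) = (3/4)^3 = 27/64; P(at least one) = 1 − 27/64 = 37/64.

37/64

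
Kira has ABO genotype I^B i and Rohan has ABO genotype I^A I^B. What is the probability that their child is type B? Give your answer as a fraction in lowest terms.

1/2

ABO cross I^B i × I^A I^B → offspring phenotypes: 1/4 A, 1/2 B, 1/4 AB.
So P(type B) = 1/2.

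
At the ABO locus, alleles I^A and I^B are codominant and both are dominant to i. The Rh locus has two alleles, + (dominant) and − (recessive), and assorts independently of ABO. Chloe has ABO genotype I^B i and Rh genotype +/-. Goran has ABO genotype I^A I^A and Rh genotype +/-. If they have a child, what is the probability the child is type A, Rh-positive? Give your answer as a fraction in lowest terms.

ABO cross I^B i × I^A I^A → offspring phenotypes: 1/2 A, 1/2 AB.
Rh cross +/- × +/- → 3/4 Rh+, 1/4 Rh-.
Independent loci: P(type A, Rh-positive) = 1/2 × 3/4 = 3/8.

3/8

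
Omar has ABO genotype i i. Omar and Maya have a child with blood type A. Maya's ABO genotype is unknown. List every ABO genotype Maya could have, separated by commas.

For each candidate genotype of Maya, check whether crossing it with i i can produce every observed child phenotype.
  I^A I^A → possible child types {A} ✓
  I^A I^B → possible child types {A, B} ✓
  I^A i → possible child types {O, A} ✓
  I^B I^B → possible child types {B} ✗
  I^B i → possible child types {O, B} ✗
  i i → possible child types {O} ✗

I^A I^A, I^A I^B, I^A i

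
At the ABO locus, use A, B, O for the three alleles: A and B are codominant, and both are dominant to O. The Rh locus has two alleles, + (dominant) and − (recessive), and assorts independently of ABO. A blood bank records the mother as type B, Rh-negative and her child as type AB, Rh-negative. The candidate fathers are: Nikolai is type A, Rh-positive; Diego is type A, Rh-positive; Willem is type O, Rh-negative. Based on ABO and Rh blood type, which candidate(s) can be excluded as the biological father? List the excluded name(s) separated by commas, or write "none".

Willem

A candidate is excluded only if no genotype consistent with his phenotype could produce a type AB, Rh-negative child with a type B, Rh-negative mother.
Willem (type O, Rh-): no genotype consistent with that phenotype can produce a type-AB Rh- child with a type-B mother.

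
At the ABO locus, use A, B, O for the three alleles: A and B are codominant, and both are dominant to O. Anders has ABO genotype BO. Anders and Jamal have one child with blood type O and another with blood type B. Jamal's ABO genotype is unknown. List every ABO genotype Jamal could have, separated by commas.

For each candidate genotype of Jamal, check whether crossing it with BO can produce every observed child phenotype.
  AA → possible child types {A, AB} ✗
  AB → possible child types {A, B, AB} ✗
  AO → possible child types {O, A, B, AB} ✓
  BB → possible child types {B} ✗
  BO → possible child types {O, B} ✓
  OO → possible child types {O, B} ✓

AO, BO, OO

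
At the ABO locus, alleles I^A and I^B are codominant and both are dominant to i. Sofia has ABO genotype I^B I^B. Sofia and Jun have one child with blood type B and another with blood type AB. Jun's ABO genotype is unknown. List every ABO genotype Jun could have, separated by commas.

For each candidate genotype of Jun, check whether crossing it with I^B I^B can produce every observed child phenotype.
  I^A I^A → possible child types {AB} ✗
  I^A I^B → possible child types {B, AB} ✓
  I^A i → possible child types {B, AB} ✓
  I^B I^B → possible child types {B} ✗
  I^B i → possible child types {B} ✗
  i i → possible child types {B} ✗

I^A I^B, I^A i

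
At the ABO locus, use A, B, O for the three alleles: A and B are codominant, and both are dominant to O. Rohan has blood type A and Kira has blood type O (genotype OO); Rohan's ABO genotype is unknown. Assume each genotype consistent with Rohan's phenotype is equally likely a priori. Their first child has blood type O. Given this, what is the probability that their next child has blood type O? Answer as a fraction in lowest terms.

1/2

Possible genotypes: Rohan ∈ {AA, AO}; Kira ∈ {OO}.
Weight each parental genotype pair by prior × P(type-O child):
  AO × OO: posterior weight 1; P(next child type O) = 1/2.
Weighted sum = 1/2.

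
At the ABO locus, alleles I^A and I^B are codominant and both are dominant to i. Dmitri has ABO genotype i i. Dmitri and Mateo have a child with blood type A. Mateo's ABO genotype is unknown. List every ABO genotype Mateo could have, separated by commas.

I^A I^A, I^A I^B, I^A i

For each candidate genotype of Mateo, check whether crossing it with i i can produce every observed child phenotype.
  I^A I^A → possible child types {A} ✓
  I^A I^B → possible child types {A, B} ✓
  I^A i → possible child types {O, A} ✓
  I^B I^B → possible child types {B} ✗
  I^B i → possible child types {O, B} ✗
  i i → possible child types {O} ✗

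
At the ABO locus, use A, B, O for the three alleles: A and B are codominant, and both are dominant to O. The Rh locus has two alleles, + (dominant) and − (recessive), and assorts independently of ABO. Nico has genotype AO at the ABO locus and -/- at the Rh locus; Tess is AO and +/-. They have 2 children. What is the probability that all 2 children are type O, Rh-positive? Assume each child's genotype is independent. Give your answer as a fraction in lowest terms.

1/64

ABO cross AO × AO → 1/4 O, 3/4 A.
Rh cross -/- × +/- → 1/2 Rh+, 1/2 Rh-; so P(type O, Rh-positive) = 1/4 × 1/2 = 1/8 per child.
All 2 independent: (1/8)^2 = 1/64.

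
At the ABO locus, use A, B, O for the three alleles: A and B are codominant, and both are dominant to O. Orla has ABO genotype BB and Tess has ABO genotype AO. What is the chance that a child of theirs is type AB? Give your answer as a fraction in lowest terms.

ABO cross BB × AO → offspring phenotypes: 1/2 B, 1/2 AB.
So P(type AB) = 1/2.

1/2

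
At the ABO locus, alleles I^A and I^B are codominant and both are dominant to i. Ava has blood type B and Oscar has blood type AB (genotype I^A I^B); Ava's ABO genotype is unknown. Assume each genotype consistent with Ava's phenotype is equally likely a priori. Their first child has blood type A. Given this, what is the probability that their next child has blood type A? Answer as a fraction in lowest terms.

Possible genotypes: Ava ∈ {I^B I^B, I^B i}; Oscar ∈ {I^A I^B}.
Weight each parental genotype pair by prior × P(type-A child):
  I^B i × I^A I^B: posterior weight 1; P(next child type A) = 1/4.
Weighted sum = 1/4.

1/4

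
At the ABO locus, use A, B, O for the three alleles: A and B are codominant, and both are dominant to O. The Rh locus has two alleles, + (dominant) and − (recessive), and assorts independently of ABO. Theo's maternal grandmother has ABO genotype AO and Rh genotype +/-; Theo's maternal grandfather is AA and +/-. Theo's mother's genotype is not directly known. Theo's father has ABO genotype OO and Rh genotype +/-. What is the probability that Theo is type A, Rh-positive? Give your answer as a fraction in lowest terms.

Theo's mother's ABO genotype from AO × AA: 1/2 AA, 1/2 AO.
Crossing each possibility with the father OO and summing P(type A): 1/2·1 + 1/2·1/2 = 3/4.
Similarly for Rh via the mother's Rh distribution: P(Rh+) = 3/4.
Independent loci: 3/4 × 3/4 = 9/16.

9/16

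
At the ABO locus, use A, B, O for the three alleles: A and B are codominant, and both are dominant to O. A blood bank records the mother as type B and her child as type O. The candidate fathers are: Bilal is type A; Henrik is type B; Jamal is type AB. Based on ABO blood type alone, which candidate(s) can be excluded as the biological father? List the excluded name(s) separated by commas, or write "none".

Jamal

A candidate is excluded only if no genotype consistent with his phenotype could produce a type O child with a type B mother.
Jamal (type AB): no genotype consistent with that phenotype can produce a type-O child with a type-B mother.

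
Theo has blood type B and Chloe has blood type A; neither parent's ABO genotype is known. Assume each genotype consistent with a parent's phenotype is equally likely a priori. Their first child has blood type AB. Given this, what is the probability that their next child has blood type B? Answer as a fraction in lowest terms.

Possible genotypes: Theo ∈ {I^B I^B, I^B i}; Chloe ∈ {I^A I^A, I^A i}.
Weight each parental genotype pair by prior × P(type-AB child):
  I^B I^B × I^A I^A: posterior weight 4/9; P(next child type B) = 0.
  I^B I^B × I^A i: posterior weight 2/9; P(next child type B) = 1/2.
  I^B i × I^A I^A: posterior weight 2/9; P(next child type B) = 0.
  I^B i × I^A i: posterior weight 1/9; P(next child type B) = 1/4.
Weighted sum = 5/36.

5/36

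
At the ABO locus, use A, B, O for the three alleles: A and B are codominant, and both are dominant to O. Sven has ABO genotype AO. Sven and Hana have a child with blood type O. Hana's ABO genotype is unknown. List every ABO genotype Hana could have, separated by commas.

AO, BO, OO

For each candidate genotype of Hana, check whether crossing it with AO can produce every observed child phenotype.
  AA → possible child types {A} ✗
  AB → possible child types {A, B, AB} ✗
  AO → possible child types {O, A} ✓
  BB → possible child types {B, AB} ✗
  BO → possible child types {O, A, B, AB} ✓
  OO → possible child types {O, A} ✓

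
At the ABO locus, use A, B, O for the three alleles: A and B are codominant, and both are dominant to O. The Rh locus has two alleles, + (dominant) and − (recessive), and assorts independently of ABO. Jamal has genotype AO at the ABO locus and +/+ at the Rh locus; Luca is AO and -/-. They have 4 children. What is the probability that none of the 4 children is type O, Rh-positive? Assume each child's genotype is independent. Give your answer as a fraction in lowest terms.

81/256

ABO cross AO × AO → 1/4 O, 3/4 A.
Rh cross +/+ × -/- → 1 Rh+; so P(type O, Rh-positive) = 1/4 × 1 = 1/4 per child.
P(not type O, Rh-positive) = 3/4 for one child; (3/4)^4 = 81/256.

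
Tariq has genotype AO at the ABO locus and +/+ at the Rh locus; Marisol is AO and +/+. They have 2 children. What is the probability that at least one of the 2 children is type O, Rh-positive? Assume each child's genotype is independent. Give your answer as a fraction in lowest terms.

ABO cross AO × AO → 1/4 O, 3/4 A.
Rh cross +/+ × +/+ → 1 Rh+; so P(type O, Rh-positive) = 1/4 × 1 = 1/4 per child.
P(none) = (3/4)^2 = 9/16; P(at least one) = 1 − 9/16 = 7/16.

7/16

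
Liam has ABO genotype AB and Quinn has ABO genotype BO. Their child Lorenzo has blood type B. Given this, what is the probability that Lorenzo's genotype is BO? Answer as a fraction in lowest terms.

Cross AB × BO → 1/4 AB, 1/4 AO, 1/4 BB, 1/4 BO.
Type-B genotypes among offspring: BB (1/4), BO (1/4); total 1/2.
P(BO | type B) = (1/4) / (1/2) = 1/2.

1/2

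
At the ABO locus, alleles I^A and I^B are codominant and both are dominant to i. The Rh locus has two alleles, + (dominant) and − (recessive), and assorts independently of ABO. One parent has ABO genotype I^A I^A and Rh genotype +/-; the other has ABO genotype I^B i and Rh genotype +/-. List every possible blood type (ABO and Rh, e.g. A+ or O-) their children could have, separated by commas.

Gametes from I^A I^A × I^B i give offspring ABO genotypes I^A I^B, I^A i, i.e. phenotypes A, AB.
Rh cross +/- × +/- → phenotypes Rh+, Rh-.
Combining independently: A+, A-, AB+, AB-.

A+, A-, AB+, AB-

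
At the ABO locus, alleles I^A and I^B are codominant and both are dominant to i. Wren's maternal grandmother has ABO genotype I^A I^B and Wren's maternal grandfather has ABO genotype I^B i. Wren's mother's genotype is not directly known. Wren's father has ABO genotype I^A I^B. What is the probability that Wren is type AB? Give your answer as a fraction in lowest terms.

3/8

Wren's mother's ABO genotype from I^A I^B × I^B i: 1/4 I^A I^B, 1/4 I^A i, 1/4 I^B I^B, 1/4 I^B i.
Crossing each possibility with the father I^A I^B and summing P(type AB): 1/4·1/2 + 1/4·1/4 + 1/4·1/2 + 1/4·1/4 = 3/8.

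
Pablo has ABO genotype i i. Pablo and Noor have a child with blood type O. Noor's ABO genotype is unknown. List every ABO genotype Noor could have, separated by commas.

For each candidate genotype of Noor, check whether crossing it with i i can produce every observed child phenotype.
  I^A I^A → possible child types {A} ✗
  I^A I^B → possible child types {A, B} ✗
  I^A i → possible child types {O, A} ✓
  I^B I^B → possible child types {B} ✗
  I^B i → possible child types {O, B} ✓
  i i → possible child types {O} ✓

I^A i, I^B i, i i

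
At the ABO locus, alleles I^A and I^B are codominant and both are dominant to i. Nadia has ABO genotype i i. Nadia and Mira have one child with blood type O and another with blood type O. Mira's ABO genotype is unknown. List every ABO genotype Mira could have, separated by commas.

For each candidate genotype of Mira, check whether crossing it with i i can produce every observed child phenotype.
  I^A I^A → possible child types {A} ✗
  I^A I^B → possible child types {A, B} ✗
  I^A i → possible child types {O, A} ✓
  I^B I^B → possible child types {B} ✗
  I^B i → possible child types {O, B} ✓
  i i → possible child types {O} ✓

I^A i, I^B i, i i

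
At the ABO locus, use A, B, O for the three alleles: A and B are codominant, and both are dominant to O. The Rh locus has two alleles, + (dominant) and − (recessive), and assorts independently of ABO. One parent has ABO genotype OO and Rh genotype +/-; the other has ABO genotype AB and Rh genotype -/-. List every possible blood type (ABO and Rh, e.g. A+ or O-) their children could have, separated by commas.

A+, A-, B+, B-

Gametes from OO × AB give offspring ABO genotypes AO, BO, i.e. phenotypes A, B.
Rh cross +/- × -/- → phenotypes Rh+, Rh-.
Combining independently: A+, A-, B+, B-.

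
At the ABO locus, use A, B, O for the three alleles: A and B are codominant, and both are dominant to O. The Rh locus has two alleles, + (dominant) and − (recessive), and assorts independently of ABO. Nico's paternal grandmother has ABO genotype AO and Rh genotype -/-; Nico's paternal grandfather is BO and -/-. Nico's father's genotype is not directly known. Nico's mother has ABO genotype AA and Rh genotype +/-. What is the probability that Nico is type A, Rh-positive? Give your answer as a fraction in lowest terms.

3/8

Nico's father's ABO genotype from AO × BO: 1/4 AB, 1/4 AO, 1/4 BO, 1/4 OO.
Crossing each possibility with the mother AA and summing P(type A): 1/4·1/2 + 1/4·1 + 1/4·1/2 + 1/4·1 = 3/4.
Similarly for Rh via the father's Rh distribution: P(Rh+) = 1/2.
Independent loci: 3/4 × 1/2 = 3/8.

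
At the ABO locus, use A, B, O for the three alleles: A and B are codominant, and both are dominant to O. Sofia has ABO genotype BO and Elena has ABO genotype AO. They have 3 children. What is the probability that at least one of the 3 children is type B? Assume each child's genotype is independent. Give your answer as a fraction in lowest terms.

ABO cross BO × AO → 1/4 O, 1/4 A, 1/4 B, 1/4 AB.
So P(type B) = 1/4 per child.
P(none) = (3/4)^3 = 27/64; P(at least one) = 1 − 27/64 = 37/64.

37/64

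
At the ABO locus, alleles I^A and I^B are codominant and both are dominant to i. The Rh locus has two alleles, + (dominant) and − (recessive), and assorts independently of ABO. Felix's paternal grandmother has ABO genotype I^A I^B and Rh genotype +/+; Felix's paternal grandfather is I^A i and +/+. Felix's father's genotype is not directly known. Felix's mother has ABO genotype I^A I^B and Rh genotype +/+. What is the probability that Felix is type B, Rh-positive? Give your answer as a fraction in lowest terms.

1/4

Felix's father's ABO genotype from I^A I^B × I^A i: 1/4 I^A I^A, 1/4 I^A I^B, 1/4 I^A i, 1/4 I^B i.
Crossing each possibility with the mother I^A I^B and summing P(type B): 1/4·0 + 1/4·1/4 + 1/4·1/4 + 1/4·1/2 = 1/4.
Similarly for Rh via the father's Rh distribution: P(Rh+) = 1.
Independent loci: 1/4 × 1 = 1/4.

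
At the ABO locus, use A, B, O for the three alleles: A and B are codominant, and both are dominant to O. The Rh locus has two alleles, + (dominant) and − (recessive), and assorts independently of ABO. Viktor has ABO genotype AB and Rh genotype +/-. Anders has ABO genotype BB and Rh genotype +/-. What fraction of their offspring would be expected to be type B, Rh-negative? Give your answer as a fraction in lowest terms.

ABO cross AB × BB → offspring phenotypes: 1/2 B, 1/2 AB.
Rh cross +/- × +/- → 3/4 Rh+, 1/4 Rh-.
Independent loci: P(type B, Rh-negative) = 1/2 × 1/4 = 1/8.

1/8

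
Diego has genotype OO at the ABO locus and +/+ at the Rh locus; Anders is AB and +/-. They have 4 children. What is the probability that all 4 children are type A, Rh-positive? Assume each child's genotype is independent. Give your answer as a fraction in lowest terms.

1/16

ABO cross OO × AB → 1/2 A, 1/2 B.
Rh cross +/+ × +/- → 1 Rh+; so P(type A, Rh-positive) = 1/2 × 1 = 1/2 per child.
All 4 independent: (1/2)^4 = 1/16.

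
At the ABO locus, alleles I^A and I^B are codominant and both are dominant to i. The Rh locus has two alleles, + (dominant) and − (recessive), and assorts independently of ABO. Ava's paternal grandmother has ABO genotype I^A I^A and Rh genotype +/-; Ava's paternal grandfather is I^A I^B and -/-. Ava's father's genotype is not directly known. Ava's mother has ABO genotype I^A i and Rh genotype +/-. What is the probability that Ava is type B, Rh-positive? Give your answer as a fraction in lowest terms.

5/64

Ava's father's ABO genotype from I^A I^A × I^A I^B: 1/2 I^A I^A, 1/2 I^A I^B.
Crossing each possibility with the mother I^A i and summing P(type B): 1/2·0 + 1/2·1/4 = 1/8.
Similarly for Rh via the father's Rh distribution: P(Rh+) = 5/8.
Independent loci: 1/8 × 5/8 = 5/64.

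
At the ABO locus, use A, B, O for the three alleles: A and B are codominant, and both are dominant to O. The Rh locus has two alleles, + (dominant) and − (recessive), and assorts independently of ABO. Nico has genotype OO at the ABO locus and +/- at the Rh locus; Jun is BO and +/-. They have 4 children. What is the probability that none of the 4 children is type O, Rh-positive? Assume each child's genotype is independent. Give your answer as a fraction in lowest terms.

ABO cross OO × BO → 1/2 O, 1/2 B.
Rh cross +/- × +/- → 3/4 Rh+, 1/4 Rh-; so P(type O, Rh-positive) = 1/2 × 3/4 = 3/8 per child.
P(not type O, Rh-positive) = 5/8 for one child; (5/8)^4 = 625/4096.

625/4096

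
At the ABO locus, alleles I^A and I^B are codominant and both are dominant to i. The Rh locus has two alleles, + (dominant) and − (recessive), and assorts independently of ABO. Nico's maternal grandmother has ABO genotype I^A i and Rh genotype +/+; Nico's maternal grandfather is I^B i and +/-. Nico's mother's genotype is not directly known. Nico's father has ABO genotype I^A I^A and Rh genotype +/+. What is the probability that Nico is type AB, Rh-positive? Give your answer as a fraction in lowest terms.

Nico's mother's ABO genotype from I^A i × I^B i: 1/4 I^A I^B, 1/4 I^A i, 1/4 I^B i, 1/4 i i.
Crossing each possibility with the father I^A I^A and summing P(type AB): 1/4·1/2 + 1/4·0 + 1/4·1/2 + 1/4·0 = 1/4.
Similarly for Rh via the mother's Rh distribution: P(Rh+) = 1.
Independent loci: 1/4 × 1 = 1/4.

1/4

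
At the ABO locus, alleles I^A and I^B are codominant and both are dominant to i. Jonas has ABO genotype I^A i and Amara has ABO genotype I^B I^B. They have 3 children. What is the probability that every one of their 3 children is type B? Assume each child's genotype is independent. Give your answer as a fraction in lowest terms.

1/8

ABO cross I^A i × I^B I^B → 1/2 B, 1/2 AB.
So P(type B) = 1/2 per child.
All 3 independent: (1/2)^3 = 1/8.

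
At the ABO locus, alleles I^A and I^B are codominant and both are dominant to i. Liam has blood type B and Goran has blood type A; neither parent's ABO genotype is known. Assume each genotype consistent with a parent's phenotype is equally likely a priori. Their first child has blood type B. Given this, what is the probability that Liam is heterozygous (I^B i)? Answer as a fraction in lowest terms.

Possible genotypes: Liam ∈ {I^B I^B, I^B i}; Goran ∈ {I^A I^A, I^A i}.
Weight each parental genotype pair by prior × P(type-B child):
  I^B I^B × I^A i: posterior weight 2/3.
  I^B i × I^A i: posterior weight 1/3.
Sum the posterior weight over pairs where Liam is I^B i: 1/3.

1/3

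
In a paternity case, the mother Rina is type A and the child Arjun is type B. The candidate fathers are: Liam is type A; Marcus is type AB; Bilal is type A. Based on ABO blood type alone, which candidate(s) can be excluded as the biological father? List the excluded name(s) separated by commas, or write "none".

Liam, Bilal

A candidate is excluded only if no genotype consistent with his phenotype could produce a type B child with a type A mother.
Liam (type A): no genotype consistent with that phenotype can produce a type-B child with a type-A mother.
Bilal (type A): no genotype consistent with that phenotype can produce a type-B child with a type-A mother.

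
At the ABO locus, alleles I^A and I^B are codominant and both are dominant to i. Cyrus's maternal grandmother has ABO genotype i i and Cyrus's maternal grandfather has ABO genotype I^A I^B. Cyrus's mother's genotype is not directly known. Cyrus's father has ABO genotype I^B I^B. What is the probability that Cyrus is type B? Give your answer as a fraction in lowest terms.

Cyrus's mother's ABO genotype from i i × I^A I^B: 1/2 I^A i, 1/2 I^B i.
Crossing each possibility with the father I^B I^B and summing P(type B): 1/2·1/2 + 1/2·1 = 3/4.

3/4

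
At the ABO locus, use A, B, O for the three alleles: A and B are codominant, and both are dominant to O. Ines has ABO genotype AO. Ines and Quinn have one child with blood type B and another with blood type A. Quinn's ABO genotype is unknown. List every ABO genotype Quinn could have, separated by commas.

AB, BO

For each candidate genotype of Quinn, check whether crossing it with AO can produce every observed child phenotype.
  AA → possible child types {A} ✗
  AB → possible child types {A, B, AB} ✓
  AO → possible child types {O, A} ✗
  BB → possible child types {B, AB} ✗
  BO → possible child types {O, A, B, AB} ✓
  OO → possible child types {O, A} ✗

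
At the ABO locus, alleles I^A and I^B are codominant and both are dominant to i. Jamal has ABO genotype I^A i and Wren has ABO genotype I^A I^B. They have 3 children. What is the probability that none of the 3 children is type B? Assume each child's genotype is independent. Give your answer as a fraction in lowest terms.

ABO cross I^A i × I^A I^B → 1/2 A, 1/4 B, 1/4 AB.
So P(type B) = 1/4 per child.
P(not type B) = 3/4 for one child; (3/4)^3 = 27/64.

27/64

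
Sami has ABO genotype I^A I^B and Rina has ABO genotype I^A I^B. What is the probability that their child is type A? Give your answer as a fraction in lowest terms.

1/4

ABO cross I^A I^B × I^A I^B → offspring phenotypes: 1/4 A, 1/4 B, 1/2 AB.
So P(type A) = 1/4.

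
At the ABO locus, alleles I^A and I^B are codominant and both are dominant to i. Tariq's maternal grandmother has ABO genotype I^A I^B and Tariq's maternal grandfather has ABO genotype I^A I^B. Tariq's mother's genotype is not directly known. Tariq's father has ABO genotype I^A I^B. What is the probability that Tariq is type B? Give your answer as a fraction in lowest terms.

1/4

Tariq's mother's ABO genotype from I^A I^B × I^A I^B: 1/4 I^A I^A, 1/2 I^A I^B, 1/4 I^B I^B.
Crossing each possibility with the father I^A I^B and summing P(type B): 1/4·0 + 1/2·1/4 + 1/4·1/2 = 1/4.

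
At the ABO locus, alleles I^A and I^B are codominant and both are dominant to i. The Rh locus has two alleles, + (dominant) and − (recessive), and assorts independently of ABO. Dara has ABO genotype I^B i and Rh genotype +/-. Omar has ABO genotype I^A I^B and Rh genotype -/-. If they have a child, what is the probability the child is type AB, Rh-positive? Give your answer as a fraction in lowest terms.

1/8

ABO cross I^B i × I^A I^B → offspring phenotypes: 1/4 A, 1/2 B, 1/4 AB.
Rh cross +/- × -/- → 1/2 Rh+, 1/2 Rh-.
Independent loci: P(type AB, Rh-positive) = 1/4 × 1/2 = 1/8.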